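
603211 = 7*86173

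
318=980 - 662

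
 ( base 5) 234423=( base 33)80q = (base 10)8738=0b10001000100010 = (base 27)BQH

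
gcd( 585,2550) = 15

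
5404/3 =1801 + 1/3 = 1801.33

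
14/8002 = 7/4001 =0.00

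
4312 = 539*8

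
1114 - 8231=  -  7117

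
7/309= 7/309 = 0.02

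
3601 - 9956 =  - 6355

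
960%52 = 24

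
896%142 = 44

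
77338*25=1933450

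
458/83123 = 458/83123 =0.01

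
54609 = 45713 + 8896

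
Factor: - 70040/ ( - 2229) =2^3*3^(-1 )*5^1* 17^1*103^1*743^( - 1)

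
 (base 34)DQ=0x1d4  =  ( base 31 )f3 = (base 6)2100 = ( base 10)468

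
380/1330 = 2/7 = 0.29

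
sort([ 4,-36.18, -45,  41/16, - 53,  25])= [ - 53, - 45, - 36.18, 41/16,4, 25]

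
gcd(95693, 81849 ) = 1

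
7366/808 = 3683/404=9.12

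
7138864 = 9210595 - 2071731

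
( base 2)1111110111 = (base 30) 13P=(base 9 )1347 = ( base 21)267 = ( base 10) 1015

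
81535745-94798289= - 13262544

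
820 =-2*( - 410) 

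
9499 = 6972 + 2527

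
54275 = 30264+24011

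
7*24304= 170128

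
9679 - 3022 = 6657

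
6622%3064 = 494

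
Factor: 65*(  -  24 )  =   - 2^3*3^1*5^1 * 13^1 = -  1560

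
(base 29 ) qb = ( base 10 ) 765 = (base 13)46B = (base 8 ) 1375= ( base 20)1I5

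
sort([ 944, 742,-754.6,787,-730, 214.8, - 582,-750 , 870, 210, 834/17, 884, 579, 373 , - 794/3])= [ - 754.6, - 750,-730, - 582, - 794/3, 834/17, 210, 214.8,373, 579, 742, 787, 870, 884, 944] 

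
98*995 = 97510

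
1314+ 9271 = 10585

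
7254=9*806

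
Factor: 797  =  797^1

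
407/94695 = 407/94695 = 0.00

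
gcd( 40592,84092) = 4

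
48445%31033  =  17412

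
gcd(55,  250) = 5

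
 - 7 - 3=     -  10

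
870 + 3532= 4402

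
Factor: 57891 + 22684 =80575 = 5^2*11^1*293^1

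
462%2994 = 462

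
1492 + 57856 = 59348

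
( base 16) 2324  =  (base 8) 21444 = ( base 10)8996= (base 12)5258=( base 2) 10001100100100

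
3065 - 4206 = - 1141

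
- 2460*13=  -31980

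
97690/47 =2078+24/47 = 2078.51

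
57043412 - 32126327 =24917085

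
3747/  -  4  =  -937+1/4 = - 936.75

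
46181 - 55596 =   -  9415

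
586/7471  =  586/7471 =0.08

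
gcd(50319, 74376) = 9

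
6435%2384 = 1667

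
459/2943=17/109 = 0.16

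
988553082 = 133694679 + 854858403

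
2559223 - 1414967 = 1144256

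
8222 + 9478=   17700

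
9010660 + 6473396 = 15484056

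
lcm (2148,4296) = 4296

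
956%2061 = 956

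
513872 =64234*8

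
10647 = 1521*7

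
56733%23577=9579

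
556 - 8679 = -8123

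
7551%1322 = 941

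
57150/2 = 28575 = 28575.00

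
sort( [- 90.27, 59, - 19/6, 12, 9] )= [-90.27,-19/6,9 , 12,  59]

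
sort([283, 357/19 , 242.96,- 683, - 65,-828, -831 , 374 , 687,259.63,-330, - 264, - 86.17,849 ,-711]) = [ - 831,  -  828, - 711, -683, - 330,-264, -86.17,-65, 357/19, 242.96,259.63 , 283, 374,687, 849]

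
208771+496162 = 704933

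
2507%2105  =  402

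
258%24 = 18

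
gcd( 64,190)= 2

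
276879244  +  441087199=717966443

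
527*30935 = 16302745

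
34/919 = 34/919 = 0.04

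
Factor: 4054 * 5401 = 21895654=2^1*11^1 * 491^1*2027^1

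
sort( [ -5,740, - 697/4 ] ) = [ - 697/4, - 5,740 ] 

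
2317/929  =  2  +  459/929=2.49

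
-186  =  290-476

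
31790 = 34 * 935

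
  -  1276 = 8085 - 9361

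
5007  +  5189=10196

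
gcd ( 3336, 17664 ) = 24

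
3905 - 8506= - 4601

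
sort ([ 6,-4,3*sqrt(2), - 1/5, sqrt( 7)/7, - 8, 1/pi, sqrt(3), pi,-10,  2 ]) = [ - 10, - 8 ,- 4, - 1/5,1/pi, sqrt( 7)/7,sqrt(3 ), 2, pi,3*sqrt(2 ) , 6 ] 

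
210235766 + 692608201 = 902843967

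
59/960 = 59/960=0.06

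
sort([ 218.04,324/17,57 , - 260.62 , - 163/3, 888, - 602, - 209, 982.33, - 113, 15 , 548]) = [ - 602 , - 260.62, - 209 , - 113, - 163/3, 15 , 324/17 , 57,218.04,548,  888,982.33]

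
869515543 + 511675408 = 1381190951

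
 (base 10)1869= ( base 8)3515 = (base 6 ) 12353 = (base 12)10b9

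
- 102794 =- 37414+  - 65380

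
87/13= 6 + 9/13 = 6.69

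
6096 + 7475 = 13571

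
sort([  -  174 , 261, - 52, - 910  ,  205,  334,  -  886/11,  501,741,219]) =[ - 910, - 174, - 886/11,-52  ,  205,  219,261,334, 501, 741]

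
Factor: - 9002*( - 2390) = 21514780=2^2*5^1*7^1*239^1*643^1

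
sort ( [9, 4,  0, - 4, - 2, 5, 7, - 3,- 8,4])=[ - 8, - 4, - 3,  -  2,  0, 4, 4, 5, 7, 9] 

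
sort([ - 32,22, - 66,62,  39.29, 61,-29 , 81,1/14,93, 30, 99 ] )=[ - 66,  -  32,-29,1/14, 22,30,39.29, 61,62,81 , 93,99 ] 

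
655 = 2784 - 2129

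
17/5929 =17/5929 = 0.00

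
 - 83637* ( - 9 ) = 752733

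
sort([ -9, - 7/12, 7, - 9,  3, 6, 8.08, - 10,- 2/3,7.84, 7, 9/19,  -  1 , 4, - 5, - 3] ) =[ - 10,  -  9,  -  9, - 5, -3, - 1,-2/3, - 7/12, 9/19 , 3, 4, 6, 7,7, 7.84, 8.08]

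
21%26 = 21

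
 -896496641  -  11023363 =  - 907520004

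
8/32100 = 2/8025= 0.00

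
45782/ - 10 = -4579+4/5 = - 4578.20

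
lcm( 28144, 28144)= 28144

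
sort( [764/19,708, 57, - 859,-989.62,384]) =[-989.62,-859, 764/19,57, 384,  708]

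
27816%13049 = 1718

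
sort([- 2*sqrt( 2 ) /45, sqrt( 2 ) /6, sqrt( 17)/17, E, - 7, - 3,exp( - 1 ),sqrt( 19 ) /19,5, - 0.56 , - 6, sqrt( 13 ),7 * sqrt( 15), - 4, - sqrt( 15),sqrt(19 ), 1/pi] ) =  [ - 7,  -  6, - 4, - sqrt(15 ), - 3, - 0.56,-2*sqrt(2)/45,sqrt(19)/19,sqrt( 2 ) /6,sqrt( 17) /17, 1/pi,exp ( - 1 ), E, sqrt( 13),  sqrt( 19), 5, 7 * sqrt (15 )]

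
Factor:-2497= - 11^1 * 227^1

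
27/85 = 27/85 = 0.32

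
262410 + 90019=352429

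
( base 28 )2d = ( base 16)45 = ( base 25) 2j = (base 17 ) 41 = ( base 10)69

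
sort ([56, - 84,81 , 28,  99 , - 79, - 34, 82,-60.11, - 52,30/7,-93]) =[  -  93, - 84,-79,-60.11, - 52 , - 34, 30/7 , 28, 56,81, 82,  99 ] 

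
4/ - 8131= -4/8131 = - 0.00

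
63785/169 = 63785/169 = 377.43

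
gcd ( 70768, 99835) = 1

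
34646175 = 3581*9675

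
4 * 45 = 180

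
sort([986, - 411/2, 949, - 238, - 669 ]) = [ - 669, - 238 , - 411/2, 949,986]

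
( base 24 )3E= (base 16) 56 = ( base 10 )86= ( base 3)10012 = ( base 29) 2S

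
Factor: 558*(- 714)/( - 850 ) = 2^1 *3^3*5^( - 2 )*7^1*31^1 = 11718/25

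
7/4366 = 7/4366 = 0.00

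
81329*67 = 5449043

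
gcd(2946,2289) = 3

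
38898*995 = 38703510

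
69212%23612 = 21988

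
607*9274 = 5629318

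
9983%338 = 181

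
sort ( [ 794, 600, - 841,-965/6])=[ - 841,-965/6 , 600, 794] 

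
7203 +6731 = 13934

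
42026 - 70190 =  - 28164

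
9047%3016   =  3015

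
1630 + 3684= 5314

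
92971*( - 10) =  - 929710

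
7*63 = 441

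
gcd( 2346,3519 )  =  1173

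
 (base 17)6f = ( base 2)1110101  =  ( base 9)140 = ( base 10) 117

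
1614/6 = 269  =  269.00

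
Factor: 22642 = 2^1*11321^1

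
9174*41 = 376134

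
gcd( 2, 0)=2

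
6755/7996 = 6755/7996 = 0.84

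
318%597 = 318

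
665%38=19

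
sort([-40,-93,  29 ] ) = [-93, - 40, 29]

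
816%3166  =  816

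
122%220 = 122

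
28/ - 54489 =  - 1 + 54461/54489  =  - 0.00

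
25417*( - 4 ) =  - 101668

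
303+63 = 366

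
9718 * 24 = 233232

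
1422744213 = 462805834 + 959938379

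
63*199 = 12537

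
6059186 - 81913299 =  - 75854113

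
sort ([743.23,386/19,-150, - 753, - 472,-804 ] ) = [ - 804 , - 753, - 472, - 150, 386/19,743.23]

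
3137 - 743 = 2394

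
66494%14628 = 7982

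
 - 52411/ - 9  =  5823 + 4/9= 5823.44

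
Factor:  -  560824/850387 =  - 2^3*11^1*6373^1*850387^( - 1) 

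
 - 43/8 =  - 6 + 5/8 = - 5.38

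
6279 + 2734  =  9013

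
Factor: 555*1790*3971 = 3944989950  =  2^1*3^1*5^2*11^1*19^2*37^1  *  179^1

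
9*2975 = 26775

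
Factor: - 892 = -2^2*223^1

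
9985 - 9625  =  360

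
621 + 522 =1143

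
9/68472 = 1/7608 = 0.00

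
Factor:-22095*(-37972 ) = 2^2*3^2*5^1*11^1 * 491^1 * 863^1 = 838991340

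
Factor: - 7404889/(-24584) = 2^ ( - 3 )*7^(  -  1)* 19^1*29^1*89^1*151^1*439^ ( - 1 ) 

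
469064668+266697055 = 735761723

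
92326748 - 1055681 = 91271067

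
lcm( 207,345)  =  1035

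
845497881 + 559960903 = 1405458784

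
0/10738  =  0  =  0.00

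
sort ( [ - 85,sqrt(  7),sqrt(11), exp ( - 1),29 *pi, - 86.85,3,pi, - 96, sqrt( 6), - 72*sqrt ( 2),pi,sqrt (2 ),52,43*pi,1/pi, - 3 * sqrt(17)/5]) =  [ - 72 * sqrt(2), - 96, - 86.85, - 85, - 3*sqrt(17 )/5,1/pi, exp( - 1),sqrt(2),sqrt(6 ),sqrt( 7 ),3,pi,pi,  sqrt(11 ), 52, 29*pi, 43*pi]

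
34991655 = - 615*( - 56897 ) 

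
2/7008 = 1/3504 = 0.00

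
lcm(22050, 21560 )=970200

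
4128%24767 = 4128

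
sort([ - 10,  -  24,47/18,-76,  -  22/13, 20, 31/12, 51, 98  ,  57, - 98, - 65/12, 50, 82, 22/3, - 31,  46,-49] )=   [ - 98, - 76 , - 49,-31,  -  24,  -  10, - 65/12, - 22/13,31/12,47/18,  22/3,20 , 46,50,51,57,82,  98 ] 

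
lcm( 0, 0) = 0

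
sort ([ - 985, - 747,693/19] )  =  [ - 985,-747, 693/19 ] 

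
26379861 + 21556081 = 47935942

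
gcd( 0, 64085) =64085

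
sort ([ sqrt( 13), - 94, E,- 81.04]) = [ - 94, - 81.04, E,sqrt( 13) ] 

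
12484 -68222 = -55738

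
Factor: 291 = 3^1*97^1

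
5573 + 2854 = 8427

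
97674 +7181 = 104855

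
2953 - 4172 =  - 1219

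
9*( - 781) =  - 7029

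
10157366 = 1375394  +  8781972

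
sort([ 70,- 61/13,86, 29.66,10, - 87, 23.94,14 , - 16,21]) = [-87, - 16 , - 61/13,  10, 14,  21,23.94,  29.66,70,86]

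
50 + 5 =55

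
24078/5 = 4815 + 3/5 = 4815.60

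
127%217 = 127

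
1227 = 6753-5526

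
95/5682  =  95/5682 =0.02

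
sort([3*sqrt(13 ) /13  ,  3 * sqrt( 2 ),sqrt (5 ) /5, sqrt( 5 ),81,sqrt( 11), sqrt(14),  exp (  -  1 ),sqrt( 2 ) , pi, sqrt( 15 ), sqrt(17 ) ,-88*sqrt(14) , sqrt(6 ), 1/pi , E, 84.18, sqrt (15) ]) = [ - 88*sqrt ( 14 ), 1/pi, exp ( - 1 ),  sqrt( 5 )/5,  3*sqrt(13)/13, sqrt(2), sqrt ( 5), sqrt(6), E, pi, sqrt (11 ), sqrt(14),sqrt( 15),sqrt ( 15 ), sqrt( 17) , 3*sqrt(2 ),81,84.18] 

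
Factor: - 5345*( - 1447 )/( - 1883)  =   - 5^1*7^( - 1)*269^ ( - 1) * 1069^1*1447^1  =  - 7734215/1883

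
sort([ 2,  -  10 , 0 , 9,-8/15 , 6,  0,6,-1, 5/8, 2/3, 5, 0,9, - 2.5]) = [ - 10,-2.5, - 1, - 8/15, 0,0,0, 5/8,2/3 , 2,5, 6 , 6, 9,9]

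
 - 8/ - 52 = 2/13 = 0.15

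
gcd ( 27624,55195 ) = 1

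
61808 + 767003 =828811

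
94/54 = 47/27 = 1.74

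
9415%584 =71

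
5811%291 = 282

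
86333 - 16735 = 69598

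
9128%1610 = 1078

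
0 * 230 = 0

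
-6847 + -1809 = -8656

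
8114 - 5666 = 2448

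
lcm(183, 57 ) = 3477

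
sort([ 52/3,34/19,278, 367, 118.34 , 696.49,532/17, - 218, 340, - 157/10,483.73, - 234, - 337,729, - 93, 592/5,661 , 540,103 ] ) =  [ - 337, - 234, - 218, - 93, - 157/10, 34/19,52/3 , 532/17 , 103,118.34,  592/5,278 , 340 , 367, 483.73,540, 661,  696.49,729 ] 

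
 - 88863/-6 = 29621/2  =  14810.50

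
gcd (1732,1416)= 4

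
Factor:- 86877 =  - 3^2*7^2*197^1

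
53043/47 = 53043/47  =  1128.57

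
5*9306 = 46530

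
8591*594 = 5103054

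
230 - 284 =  - 54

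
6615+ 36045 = 42660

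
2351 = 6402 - 4051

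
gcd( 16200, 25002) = 54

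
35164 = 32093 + 3071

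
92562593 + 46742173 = 139304766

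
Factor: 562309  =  11^1 * 17^1*31^1*97^1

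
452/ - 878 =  - 226/439 = - 0.51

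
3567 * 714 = 2546838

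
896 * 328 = 293888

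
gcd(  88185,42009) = 3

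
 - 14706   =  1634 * ( - 9 )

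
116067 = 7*16581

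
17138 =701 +16437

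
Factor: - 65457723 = -3^1* 21819241^1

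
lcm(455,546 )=2730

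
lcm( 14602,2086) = 14602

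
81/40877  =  81/40877=0.00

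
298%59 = 3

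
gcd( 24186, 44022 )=174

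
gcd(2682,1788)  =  894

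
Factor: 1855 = 5^1*7^1*53^1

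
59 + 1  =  60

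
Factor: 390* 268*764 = 79853280 = 2^5 * 3^1*5^1*13^1*67^1 *191^1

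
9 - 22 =-13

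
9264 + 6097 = 15361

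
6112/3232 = 1 + 90/101 = 1.89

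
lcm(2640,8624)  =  129360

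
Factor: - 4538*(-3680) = 16699840 = 2^6*5^1 * 23^1*2269^1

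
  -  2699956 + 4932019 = 2232063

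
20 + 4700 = 4720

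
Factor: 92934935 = 5^1*37^1*227^1*2213^1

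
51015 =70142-19127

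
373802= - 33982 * ( - 11 ) 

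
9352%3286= 2780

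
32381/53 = 610+51/53 = 610.96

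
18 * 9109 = 163962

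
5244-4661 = 583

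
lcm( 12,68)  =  204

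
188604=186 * 1014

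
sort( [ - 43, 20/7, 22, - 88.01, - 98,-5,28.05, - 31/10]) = [ - 98, - 88.01, - 43 , - 5,- 31/10,20/7,22,28.05 ] 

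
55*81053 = 4457915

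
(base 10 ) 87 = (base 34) 2J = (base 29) 30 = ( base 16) 57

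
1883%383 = 351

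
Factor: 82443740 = 2^2*5^1*4122187^1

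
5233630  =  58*90235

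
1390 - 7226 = -5836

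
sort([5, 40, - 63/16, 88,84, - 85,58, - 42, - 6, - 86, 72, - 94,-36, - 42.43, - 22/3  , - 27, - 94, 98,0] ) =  [ - 94, - 94, - 86,-85, - 42.43, - 42, - 36, - 27, - 22/3, - 6, - 63/16,  0,5,40,58,72,84,88, 98] 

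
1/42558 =1/42558 = 0.00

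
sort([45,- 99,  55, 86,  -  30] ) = [ - 99,-30, 45,55,86 ] 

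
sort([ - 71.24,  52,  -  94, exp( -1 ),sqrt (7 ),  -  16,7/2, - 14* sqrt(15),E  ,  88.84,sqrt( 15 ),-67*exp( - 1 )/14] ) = [ - 94, - 71.24, - 14* sqrt(15 ), - 16,-67*exp( - 1) /14,exp ( - 1 ),sqrt(7 ),E, 7/2,sqrt( 15 ),52,88.84]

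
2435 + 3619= 6054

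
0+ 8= 8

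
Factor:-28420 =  - 2^2*5^1*7^2*29^1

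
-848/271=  - 848/271 = -3.13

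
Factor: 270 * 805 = 217350 = 2^1 * 3^3*5^2*7^1 * 23^1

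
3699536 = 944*3919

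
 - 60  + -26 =- 86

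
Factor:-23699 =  - 13^1 * 1823^1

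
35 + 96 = 131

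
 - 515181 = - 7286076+6770895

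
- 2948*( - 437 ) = 1288276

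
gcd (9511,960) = 1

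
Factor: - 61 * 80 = -4880=-2^4*5^1*61^1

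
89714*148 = 13277672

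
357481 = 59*6059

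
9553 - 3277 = 6276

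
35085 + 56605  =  91690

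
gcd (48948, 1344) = 12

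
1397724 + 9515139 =10912863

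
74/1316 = 37/658=   0.06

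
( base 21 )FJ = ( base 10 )334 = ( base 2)101001110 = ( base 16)14e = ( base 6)1314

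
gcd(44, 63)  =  1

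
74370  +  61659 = 136029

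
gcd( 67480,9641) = 1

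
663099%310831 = 41437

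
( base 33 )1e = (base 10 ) 47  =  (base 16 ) 2f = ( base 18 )2b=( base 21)25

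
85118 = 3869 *22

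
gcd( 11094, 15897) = 3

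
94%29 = 7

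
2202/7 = 314+4/7 = 314.57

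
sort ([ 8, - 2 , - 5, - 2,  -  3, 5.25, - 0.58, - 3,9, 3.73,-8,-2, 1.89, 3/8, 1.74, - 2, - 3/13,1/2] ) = [ - 8, - 5 , - 3 ,-3, - 2, - 2, - 2, - 2,-0.58,- 3/13 , 3/8, 1/2, 1.74,1.89, 3.73,5.25, 8, 9 ]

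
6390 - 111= 6279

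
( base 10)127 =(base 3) 11201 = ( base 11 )106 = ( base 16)7f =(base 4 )1333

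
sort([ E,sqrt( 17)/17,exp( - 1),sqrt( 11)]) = [ sqrt ( 17)/17,exp ( - 1),  E , sqrt ( 11)]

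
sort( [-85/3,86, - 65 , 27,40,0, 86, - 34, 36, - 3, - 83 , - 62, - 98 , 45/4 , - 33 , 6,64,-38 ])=[-98, - 83, - 65, - 62, - 38, - 34,-33,-85/3, - 3, 0, 6, 45/4,  27,36 , 40, 64, 86,86]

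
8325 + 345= 8670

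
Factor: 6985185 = 3^1*5^1 * 465679^1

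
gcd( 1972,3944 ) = 1972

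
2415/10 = 241+1/2 = 241.50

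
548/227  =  2 + 94/227 = 2.41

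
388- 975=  - 587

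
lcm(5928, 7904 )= 23712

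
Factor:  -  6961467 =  - 3^1*19^1*122131^1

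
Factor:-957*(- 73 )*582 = 2^1*3^2*11^1*29^1*73^1*97^1 = 40659102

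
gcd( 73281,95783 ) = 1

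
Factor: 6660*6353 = 2^2*3^2*5^1* 37^1*6353^1 =42310980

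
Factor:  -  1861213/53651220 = -2^(-2 )*3^(-1) * 5^ ( - 1 )*7^( - 1) * 139^(-1 )*331^1*919^( - 1 )*5623^1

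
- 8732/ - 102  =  4366/51 = 85.61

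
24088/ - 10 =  - 2409+ 1/5 = -2408.80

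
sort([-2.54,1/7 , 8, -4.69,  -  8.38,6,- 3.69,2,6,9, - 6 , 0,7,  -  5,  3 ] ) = [-8.38,-6,  -  5,- 4.69  ,-3.69 , - 2.54,0, 1/7,2, 3,6,6,  7, 8,9]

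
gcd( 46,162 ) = 2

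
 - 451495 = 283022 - 734517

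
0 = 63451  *0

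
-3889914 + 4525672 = 635758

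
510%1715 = 510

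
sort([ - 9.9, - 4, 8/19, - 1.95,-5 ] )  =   [ - 9.9, - 5, - 4, - 1.95, 8/19]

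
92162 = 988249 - 896087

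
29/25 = 1 + 4/25  =  1.16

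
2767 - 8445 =-5678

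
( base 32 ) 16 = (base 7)53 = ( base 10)38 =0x26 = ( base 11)35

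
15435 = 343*45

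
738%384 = 354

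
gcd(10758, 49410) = 6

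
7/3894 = 7/3894 =0.00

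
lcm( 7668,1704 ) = 15336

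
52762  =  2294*23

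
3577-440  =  3137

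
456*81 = 36936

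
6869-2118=4751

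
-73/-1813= 73/1813 = 0.04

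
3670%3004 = 666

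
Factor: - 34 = -2^1*17^1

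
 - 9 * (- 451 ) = 4059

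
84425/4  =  21106  +  1/4=21106.25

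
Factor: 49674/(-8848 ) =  - 2^( - 3)*3^1 * 7^(  -  1) * 17^1*79^(-1 )*487^1 = -24837/4424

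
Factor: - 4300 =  - 2^2* 5^2*43^1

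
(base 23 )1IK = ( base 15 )443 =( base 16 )3C3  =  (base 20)283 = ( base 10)963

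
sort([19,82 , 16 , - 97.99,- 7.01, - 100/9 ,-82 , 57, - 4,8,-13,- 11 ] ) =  [ - 97.99,-82, - 13, -100/9, - 11 ,-7.01, - 4,8, 16,19,57,82 ] 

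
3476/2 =1738 = 1738.00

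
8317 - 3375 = 4942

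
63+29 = 92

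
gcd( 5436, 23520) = 12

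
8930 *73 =651890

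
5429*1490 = 8089210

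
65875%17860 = 12295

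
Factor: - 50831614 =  - 2^1*25415807^1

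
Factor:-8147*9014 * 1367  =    -  2^1 * 1367^1*4507^1*8147^1  =  - 100388458286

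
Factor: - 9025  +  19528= 3^3 * 389^1 = 10503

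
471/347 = 471/347 = 1.36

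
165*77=12705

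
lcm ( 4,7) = 28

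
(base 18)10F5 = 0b1011111011011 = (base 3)22101012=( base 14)2323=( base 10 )6107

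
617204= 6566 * 94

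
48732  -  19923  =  28809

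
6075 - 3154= 2921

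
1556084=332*4687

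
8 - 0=8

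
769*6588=5066172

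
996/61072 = 249/15268 =0.02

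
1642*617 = 1013114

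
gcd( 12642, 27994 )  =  2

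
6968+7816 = 14784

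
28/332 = 7/83 = 0.08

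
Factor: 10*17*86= 2^2* 5^1  *17^1*43^1= 14620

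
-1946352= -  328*5934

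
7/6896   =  7/6896 = 0.00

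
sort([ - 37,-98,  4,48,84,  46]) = [ - 98, - 37,  4 , 46 , 48,84]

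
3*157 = 471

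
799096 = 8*99887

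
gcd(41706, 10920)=42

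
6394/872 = 3197/436 = 7.33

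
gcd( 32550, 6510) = 6510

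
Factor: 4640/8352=3^( - 2)*5^1= 5/9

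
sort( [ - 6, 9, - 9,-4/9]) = [ - 9 , - 6,-4/9,9 ]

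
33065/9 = 33065/9  =  3673.89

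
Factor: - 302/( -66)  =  151/33= 3^ (-1 )*  11^( - 1 )*151^1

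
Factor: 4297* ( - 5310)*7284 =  - 2^3*3^3*5^1*59^1*607^1*4297^1 = - 166199537880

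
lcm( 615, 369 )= 1845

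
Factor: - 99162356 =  - 2^2*24790589^1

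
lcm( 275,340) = 18700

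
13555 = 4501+9054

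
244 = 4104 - 3860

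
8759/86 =8759/86 = 101.85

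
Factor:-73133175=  - 3^1*5^2*47^1*20747^1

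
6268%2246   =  1776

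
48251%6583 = 2170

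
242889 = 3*80963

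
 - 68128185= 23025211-91153396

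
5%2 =1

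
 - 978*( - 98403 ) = 96238134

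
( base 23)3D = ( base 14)5C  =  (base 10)82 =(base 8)122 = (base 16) 52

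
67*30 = 2010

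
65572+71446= 137018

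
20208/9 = 2245 + 1/3 = 2245.33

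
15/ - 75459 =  - 1 + 25148/25153 = - 0.00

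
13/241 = 13/241 = 0.05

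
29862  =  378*79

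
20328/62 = 327 + 27/31 = 327.87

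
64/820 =16/205= 0.08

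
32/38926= 16/19463 = 0.00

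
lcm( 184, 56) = 1288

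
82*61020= 5003640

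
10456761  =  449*23289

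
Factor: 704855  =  5^1 * 61^1*2311^1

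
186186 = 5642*33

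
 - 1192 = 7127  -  8319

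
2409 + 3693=6102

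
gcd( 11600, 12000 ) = 400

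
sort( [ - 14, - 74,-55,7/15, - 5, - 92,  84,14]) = [-92, - 74,  -  55,-14, - 5,7/15, 14, 84]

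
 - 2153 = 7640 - 9793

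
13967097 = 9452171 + 4514926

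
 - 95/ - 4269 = 95/4269 = 0.02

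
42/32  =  1+5/16 = 1.31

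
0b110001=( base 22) 25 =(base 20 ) 29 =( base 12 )41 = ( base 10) 49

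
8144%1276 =488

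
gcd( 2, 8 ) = 2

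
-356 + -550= -906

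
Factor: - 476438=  - 2^1 * 211^1*1129^1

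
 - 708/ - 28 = 25 + 2/7 = 25.29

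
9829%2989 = 862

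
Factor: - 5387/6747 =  - 3^( - 1 )*13^( - 1) * 173^( - 1) *5387^1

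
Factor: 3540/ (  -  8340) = - 59/139 = -59^1*139^(-1 )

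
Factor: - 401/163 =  - 163^( - 1) * 401^1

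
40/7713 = 40/7713 = 0.01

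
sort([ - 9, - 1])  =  [-9, - 1 ]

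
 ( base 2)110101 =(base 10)53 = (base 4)311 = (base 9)58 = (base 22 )29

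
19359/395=19359/395  =  49.01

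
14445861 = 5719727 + 8726134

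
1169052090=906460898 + 262591192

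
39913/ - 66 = - 605 + 17/66  =  -  604.74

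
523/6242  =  523/6242=0.08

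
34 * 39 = 1326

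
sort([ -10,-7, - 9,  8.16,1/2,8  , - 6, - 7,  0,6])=[- 10,-9,-7,  -  7, - 6, 0, 1/2,  6,  8, 8.16]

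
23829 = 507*47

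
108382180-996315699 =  - 887933519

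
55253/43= 1284+41/43 = 1284.95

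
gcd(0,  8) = 8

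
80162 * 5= 400810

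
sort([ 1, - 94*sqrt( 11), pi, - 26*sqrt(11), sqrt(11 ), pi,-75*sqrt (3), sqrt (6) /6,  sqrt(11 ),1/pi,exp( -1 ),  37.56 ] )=[ - 94*sqrt( 11),-75*sqrt( 3),  -  26*sqrt ( 11),1/pi,exp( - 1),sqrt( 6)/6, 1, pi, pi,sqrt(11 ) , sqrt ( 11), 37.56 ] 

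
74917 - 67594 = 7323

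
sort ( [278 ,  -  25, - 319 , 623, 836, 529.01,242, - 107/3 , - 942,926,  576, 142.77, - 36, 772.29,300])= [ - 942, - 319,- 36, - 107/3,- 25,142.77, 242,278,300,529.01, 576, 623,772.29, 836,926]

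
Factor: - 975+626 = -349 =- 349^1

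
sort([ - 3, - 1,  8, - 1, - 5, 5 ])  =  [ - 5 , -3 , - 1, - 1, 5,8]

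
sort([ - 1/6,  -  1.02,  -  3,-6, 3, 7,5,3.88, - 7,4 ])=[ - 7, - 6, - 3, - 1.02,  -  1/6 , 3,3.88,4 , 5 , 7 ] 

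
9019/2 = 4509+1/2 = 4509.50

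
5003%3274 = 1729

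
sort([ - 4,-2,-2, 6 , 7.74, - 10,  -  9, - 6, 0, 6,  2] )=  [ -10 , - 9 , - 6, - 4,  -  2 ,- 2, 0,2, 6, 6, 7.74]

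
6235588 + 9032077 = 15267665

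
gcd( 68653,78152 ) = 1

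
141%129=12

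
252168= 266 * 948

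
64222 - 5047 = 59175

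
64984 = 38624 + 26360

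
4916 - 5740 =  - 824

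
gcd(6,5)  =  1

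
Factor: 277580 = 2^2 * 5^1*13879^1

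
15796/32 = 3949/8 = 493.62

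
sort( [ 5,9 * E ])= [5,9*E]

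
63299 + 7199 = 70498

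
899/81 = 899/81 = 11.10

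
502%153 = 43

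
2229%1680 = 549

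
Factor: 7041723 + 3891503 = 2^1*5466613^1 = 10933226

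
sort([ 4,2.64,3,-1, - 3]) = [-3,-1 , 2.64 , 3,4]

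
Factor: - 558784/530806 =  - 2^5*8731^1*265403^( - 1 ) = -279392/265403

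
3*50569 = 151707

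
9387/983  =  9387/983=9.55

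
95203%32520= 30163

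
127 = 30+97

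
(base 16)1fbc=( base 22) gh6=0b1111110111100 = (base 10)8124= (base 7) 32454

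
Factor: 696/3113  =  2^3*3^1*11^(-1)*29^1 * 283^( - 1) 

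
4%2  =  0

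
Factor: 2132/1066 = 2 =2^1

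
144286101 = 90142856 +54143245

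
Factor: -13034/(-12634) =7^3 * 19^1*6317^( - 1 ) = 6517/6317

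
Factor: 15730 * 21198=333444540 = 2^2*3^1 * 5^1*11^2*13^1*3533^1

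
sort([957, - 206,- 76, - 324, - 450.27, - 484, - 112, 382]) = [  -  484 , - 450.27,-324, - 206, - 112, - 76,382,957]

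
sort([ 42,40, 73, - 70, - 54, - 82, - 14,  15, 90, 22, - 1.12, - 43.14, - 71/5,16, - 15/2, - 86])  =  [  -  86, - 82 , - 70,-54, - 43.14, - 71/5, - 14, - 15/2, - 1.12,15, 16, 22, 40,42, 73, 90]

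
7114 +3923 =11037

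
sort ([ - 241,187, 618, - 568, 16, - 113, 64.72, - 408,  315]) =[ - 568,-408, - 241, - 113, 16, 64.72,187,315,618 ] 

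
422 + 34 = 456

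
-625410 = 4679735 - 5305145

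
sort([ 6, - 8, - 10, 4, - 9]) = [ - 10,-9, - 8, 4, 6]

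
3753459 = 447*8397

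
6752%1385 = 1212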